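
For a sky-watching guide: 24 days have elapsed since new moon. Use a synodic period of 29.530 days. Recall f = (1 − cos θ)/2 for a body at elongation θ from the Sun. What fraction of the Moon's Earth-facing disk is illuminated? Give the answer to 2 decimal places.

The Moon has covered 24/29.530 of its cycle, so θ ≈ 360° × 24/29.530 = 292.6°.
With cos θ = 0.384, the lit fraction is (1 − 0.384)/2 ≈ 0.308.

0.31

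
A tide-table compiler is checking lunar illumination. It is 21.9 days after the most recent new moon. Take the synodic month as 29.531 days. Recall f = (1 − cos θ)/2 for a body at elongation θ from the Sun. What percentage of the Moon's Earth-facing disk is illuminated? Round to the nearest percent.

53%

The Moon has covered 21.9/29.531 of its cycle, so θ ≈ 360° × 21.9/29.531 = 267.0°.
With cos θ = (-0.053), the lit fraction is (1 − (-0.053))/2 ≈ 0.526, so 53%.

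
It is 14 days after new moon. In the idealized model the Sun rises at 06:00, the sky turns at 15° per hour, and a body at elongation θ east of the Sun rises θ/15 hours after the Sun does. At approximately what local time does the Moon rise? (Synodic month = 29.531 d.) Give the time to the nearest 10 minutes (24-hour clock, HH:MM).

17:20

Phase angle: θ = 360°·(14 d)/(29.531 d) = 170.7°.
At 15° of sky rotation per hour, 170.7° corresponds to a 11.38 h lag.
06:00 + 11.378 h ≈ 17:23 → 17:20 to the nearest ten minutes.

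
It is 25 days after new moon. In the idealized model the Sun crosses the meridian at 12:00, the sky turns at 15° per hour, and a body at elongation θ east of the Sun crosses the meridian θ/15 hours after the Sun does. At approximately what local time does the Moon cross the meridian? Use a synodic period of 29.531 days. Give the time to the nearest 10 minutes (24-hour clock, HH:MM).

The Moon has covered 25/29.531 of its cycle, so θ ≈ 360° × 25/29.531 = 304.8°.
Delay after the Sun = 304.8° / (15°/h) ≈ 20.32 h.
12:00 + 20.318 h ≈ 08:19 → 08:20 to the nearest ten minutes.

08:20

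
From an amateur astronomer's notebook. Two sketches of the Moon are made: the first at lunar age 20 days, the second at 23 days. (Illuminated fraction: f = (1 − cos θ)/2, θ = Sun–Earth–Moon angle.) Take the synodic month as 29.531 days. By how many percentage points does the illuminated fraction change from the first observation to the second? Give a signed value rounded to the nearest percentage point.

θ₁ = 360° × 20/29.531 = 243.8°, f₁ = (1 − cos θ₁)/2 = 0.721.
θ₂ = 360° × 23/29.531 = 280.4°, f₂ = (1 − cos θ₂)/2 = 0.410.
Change = f₂ − f₁ = -0.311 → -31 percentage points.

-31 percentage points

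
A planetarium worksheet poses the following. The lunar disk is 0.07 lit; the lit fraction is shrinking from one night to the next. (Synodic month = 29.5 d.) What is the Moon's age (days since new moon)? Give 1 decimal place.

27.0 days

Invert f = (1 − cos θ)/2 to get cos θ = 1 − 2(0.07) = 0.860, hence θ₀ = arccos 0.860 = 30.7°.
Waning ⇒ past full, so θ = 360° − 30.7° = 329.3°.
At 360°/29.5 d per day, 329.3° corresponds to 26.99 days.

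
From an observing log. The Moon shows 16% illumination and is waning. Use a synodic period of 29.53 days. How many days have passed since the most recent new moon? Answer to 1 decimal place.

25.7 days

Invert f = (1 − cos θ)/2 to get cos θ = 1 − 2(0.16) = 0.680, hence θ₀ = arccos 0.680 = 47.2°.
Waning ⇒ past full, so θ = 360° − 47.2° = 312.8°.
That fraction of the synodic month is 312.8/360 × 29.53 d ≈ 25.66 d.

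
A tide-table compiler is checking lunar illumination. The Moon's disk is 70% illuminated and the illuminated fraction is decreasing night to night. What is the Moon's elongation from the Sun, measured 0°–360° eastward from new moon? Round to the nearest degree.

246°

From f = (1 − cos θ)/2: cos θ = 1 − 2×0.70 = -0.400; arccos → 113.6°.
A waning Moon lies in 180°–360°, so θ = 360° − 113.6° = 246.4°.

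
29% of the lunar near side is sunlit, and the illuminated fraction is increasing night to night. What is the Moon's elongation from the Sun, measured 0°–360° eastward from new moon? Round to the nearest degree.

From f = (1 − cos θ)/2: cos θ = 1 − 2×0.29 = 0.420; arccos → 65.2°.
Waxing ⇒ before full, so θ = 65.2°.

65°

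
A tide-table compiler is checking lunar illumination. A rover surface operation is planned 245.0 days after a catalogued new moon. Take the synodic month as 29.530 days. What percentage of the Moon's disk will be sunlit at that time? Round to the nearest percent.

Reduce mod P: 245.0 − 8×29.530 = 8.76 d into the current lunation.
Phase angle: θ = 360°·(8.76 d)/(29.530 d) = 106.8°.
With cos θ = (-0.289), the lit fraction is (1 − (-0.289))/2 ≈ 0.644, so 64%.

64%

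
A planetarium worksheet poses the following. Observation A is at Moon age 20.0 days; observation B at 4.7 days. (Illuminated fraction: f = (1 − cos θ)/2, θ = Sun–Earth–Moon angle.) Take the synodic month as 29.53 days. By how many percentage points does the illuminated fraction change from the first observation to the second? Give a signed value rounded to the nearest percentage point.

First observation: θ = 360°·20.0/29.53 = 243.8°, so f = 0.721.
Second observation: θ = 57.3°, f = 0.230.
Δf = 0.230 − 0.721 = -0.491, i.e. -49 pp.

-49 pp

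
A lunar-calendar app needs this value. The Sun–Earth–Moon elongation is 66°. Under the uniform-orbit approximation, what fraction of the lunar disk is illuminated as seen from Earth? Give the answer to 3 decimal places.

cos 66° = 0.407, so f = (1 − 0.407)/2 = 0.297.

0.297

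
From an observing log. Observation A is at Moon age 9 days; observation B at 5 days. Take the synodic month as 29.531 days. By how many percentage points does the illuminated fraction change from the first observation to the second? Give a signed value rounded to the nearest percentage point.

θ₁ = 360° × 9/29.531 = 109.7°, f₁ = (1 − cos θ₁)/2 = 0.669.
θ₂ = 360° × 5/29.531 = 61.0°, f₂ = (1 − cos θ₂)/2 = 0.257.
Change = f₂ − f₁ = -0.411 → -41 percentage points.

-41 percentage points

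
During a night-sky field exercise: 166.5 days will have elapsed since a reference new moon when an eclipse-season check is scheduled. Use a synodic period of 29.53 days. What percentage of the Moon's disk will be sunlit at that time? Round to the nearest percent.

Reduce mod P: 166.5 − 5×29.53 = 18.85 d into the current lunation.
The Moon has covered 18.85/29.53 of its cycle, so θ ≈ 360° × 18.85/29.53 = 229.8°.
cos 229.8° = (-0.645), so f = (1 − (-0.645))/2 = 0.823, so 82%.

82%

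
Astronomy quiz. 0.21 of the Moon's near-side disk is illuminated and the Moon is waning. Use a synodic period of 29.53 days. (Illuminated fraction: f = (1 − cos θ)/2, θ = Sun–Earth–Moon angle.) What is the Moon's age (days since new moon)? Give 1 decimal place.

25.1 days

From f = (1 − cos θ)/2: cos θ = 1 − 2×0.21 = 0.580; arccos → 54.5°.
Since the Moon is past full (waning), take the reflex angle: θ = 360° − 54.5° = 305.5°.
That fraction of the synodic month is 305.5/360 × 29.53 d ≈ 25.06 d.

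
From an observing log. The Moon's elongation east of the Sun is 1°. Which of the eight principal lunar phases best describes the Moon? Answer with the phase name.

1° lies in the new moon sector of the 8-phase cycle.

new moon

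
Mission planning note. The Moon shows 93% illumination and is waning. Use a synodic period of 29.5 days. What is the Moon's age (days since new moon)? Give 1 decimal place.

From f = (1 − cos θ)/2: cos θ = 1 − 2×0.93 = -0.860; arccos → 149.3°.
Waning ⇒ past full, so θ = 360° − 149.3° = 210.7°.
Age = 29.5 × 210.7°/360° ≈ 17.26 days.

17.3 days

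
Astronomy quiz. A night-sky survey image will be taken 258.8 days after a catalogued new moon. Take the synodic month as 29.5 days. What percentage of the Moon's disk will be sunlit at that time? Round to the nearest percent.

258.8 d spans 8 complete synodic months (8 × 29.5 = 236.00 d) plus 22.80 d.
Elongation θ = 360° × 22.80/29.5 ≈ 278.2°.
cos 278.2° = 0.143, so f = (1 − 0.143)/2 = 0.428, so 43%.

43%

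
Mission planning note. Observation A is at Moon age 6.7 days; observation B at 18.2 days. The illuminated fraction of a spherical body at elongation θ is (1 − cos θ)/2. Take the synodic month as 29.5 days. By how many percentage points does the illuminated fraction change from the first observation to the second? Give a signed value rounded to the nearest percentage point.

+44 percentage points

θ₁ = 360° × 6.7/29.5 = 81.8°, f₁ = (1 − cos θ₁)/2 = 0.428.
θ₂ = 360° × 18.2/29.5 = 222.1°, f₂ = (1 − cos θ₂)/2 = 0.871.
Change = f₂ − f₁ = +0.443 → +44 percentage points.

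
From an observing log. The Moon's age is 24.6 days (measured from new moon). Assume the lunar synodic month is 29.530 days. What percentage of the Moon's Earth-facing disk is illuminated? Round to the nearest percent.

Elongation θ = 360° × 24.6/29.530 ≈ 299.9°.
With cos θ = 0.498, the lit fraction is (1 − 0.498)/2 ≈ 0.251, so 25%.

25%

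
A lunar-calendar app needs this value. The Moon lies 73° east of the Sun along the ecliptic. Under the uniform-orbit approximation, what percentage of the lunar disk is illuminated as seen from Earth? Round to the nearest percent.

35%

f = (1 − cos 73°)/2 = (1 − 0.292)/2 ≈ 0.354, i.e. 35%.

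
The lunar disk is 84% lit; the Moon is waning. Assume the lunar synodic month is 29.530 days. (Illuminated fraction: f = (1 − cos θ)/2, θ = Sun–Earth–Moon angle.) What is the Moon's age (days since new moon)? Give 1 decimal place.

18.6 days

From f = (1 − cos θ)/2: cos θ = 1 − 2×0.84 = -0.680; arccos → 132.8°.
Waning ⇒ past full, so θ = 360° − 132.8° = 227.2°.
At 360°/29.530 d per day, 227.2° corresponds to 18.63 days.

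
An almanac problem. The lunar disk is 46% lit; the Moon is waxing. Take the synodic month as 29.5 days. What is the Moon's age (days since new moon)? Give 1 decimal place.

7.0 days

From f = (1 − cos θ)/2: cos θ = 1 − 2×0.46 = 0.080; arccos → 85.4°.
The Moon is waxing (0°–180°), so θ = 85.4° directly.
At 360°/29.5 d per day, 85.4° corresponds to 7.00 days.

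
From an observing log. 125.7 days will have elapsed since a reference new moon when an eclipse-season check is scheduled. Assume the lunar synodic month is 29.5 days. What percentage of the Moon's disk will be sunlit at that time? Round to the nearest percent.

53%

125.7/29.5 = 4.261 lunations, so 4 complete cycles and 7.70 d into the next.
Elongation θ = 360° × 7.70/29.5 ≈ 94.0°.
cos 94.0° = (-0.069), so f = (1 − (-0.069))/2 = 0.535, so 53%.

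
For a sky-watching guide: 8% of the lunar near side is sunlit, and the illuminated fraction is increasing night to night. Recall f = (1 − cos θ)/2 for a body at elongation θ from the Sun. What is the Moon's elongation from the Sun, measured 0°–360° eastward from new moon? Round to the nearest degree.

33°

cos θ = 1 − 2f = 0.840, giving a principal value of 32.9°.
Before full moon the principal value applies: θ = 32.9°.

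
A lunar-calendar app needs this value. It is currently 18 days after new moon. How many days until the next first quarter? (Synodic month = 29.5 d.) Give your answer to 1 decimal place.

First quarter is 0.25 of the way through the cycle: age 0.25 × 29.5 = 7.375 d.
Already past this cycle's first quarter; the next is at 7.375 + 29.5 = 36.875 d, so 36.875 − 18 = 18.875 days.

18.9 days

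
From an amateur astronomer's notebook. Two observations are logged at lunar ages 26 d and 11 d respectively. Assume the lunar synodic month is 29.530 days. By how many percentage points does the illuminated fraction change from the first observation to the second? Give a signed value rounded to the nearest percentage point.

+71 percentage points

θ₁ = 360° × 26/29.530 = 317.0°, f₁ = (1 − cos θ₁)/2 = 0.135.
θ₂ = 360° × 11/29.530 = 134.1°, f₂ = (1 − cos θ₂)/2 = 0.848.
Change = f₂ − f₁ = +0.713 → +71 percentage points.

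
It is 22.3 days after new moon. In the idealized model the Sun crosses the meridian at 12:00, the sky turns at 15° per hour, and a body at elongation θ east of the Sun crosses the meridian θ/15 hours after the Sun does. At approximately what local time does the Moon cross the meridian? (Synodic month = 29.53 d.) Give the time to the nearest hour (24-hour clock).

Phase angle: θ = 360°·(22.3 d)/(29.53 d) = 271.9°.
The Moon trails the Sun by θ/15 = 271.9/15 ≈ 18.12 hours.
12:00 + 18.12 h ≈ 06:07 → 06:00 to the nearest hour.

06:00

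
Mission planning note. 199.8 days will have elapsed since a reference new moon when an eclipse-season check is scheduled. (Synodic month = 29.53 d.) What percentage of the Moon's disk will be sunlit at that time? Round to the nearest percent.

45%

199.8 d spans 6 complete synodic months (6 × 29.53 = 177.18 d) plus 22.62 d.
The Moon has covered 22.62/29.53 of its cycle, so θ ≈ 360° × 22.62/29.53 = 275.8°.
With cos θ = 0.100, the lit fraction is (1 − 0.100)/2 ≈ 0.450, so 45%.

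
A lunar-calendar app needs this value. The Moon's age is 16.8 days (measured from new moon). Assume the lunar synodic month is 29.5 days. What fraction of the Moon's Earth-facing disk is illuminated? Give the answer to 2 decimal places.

The Moon has covered 16.8/29.5 of its cycle, so θ ≈ 360° × 16.8/29.5 = 205.0°.
cos 205.0° = (-0.906), so f = (1 − (-0.906))/2 = 0.953.

0.95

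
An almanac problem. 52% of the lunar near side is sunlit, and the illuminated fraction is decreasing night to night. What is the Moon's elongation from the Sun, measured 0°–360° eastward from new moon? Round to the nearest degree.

268°

cos θ = 1 − 2f = -0.040, giving a principal value of 92.3°.
A waning Moon lies in 180°–360°, so θ = 360° − 92.3° = 267.7°.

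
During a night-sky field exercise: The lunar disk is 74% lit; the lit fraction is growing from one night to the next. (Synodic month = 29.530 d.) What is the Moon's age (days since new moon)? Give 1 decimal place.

9.7 days

cos θ = 1 − 2f = -0.480, giving a principal value of 118.7°.
Before full moon the principal value applies: θ = 118.7°.
Age = 29.530 × 118.7°/360° ≈ 9.74 days.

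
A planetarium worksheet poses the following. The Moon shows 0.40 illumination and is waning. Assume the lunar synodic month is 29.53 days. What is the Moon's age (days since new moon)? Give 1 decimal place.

23.1 days

Invert f = (1 − cos θ)/2 to get cos θ = 1 − 2(0.40) = 0.200, hence θ₀ = arccos 0.200 = 78.5°.
Waning ⇒ past full, so θ = 360° − 78.5° = 281.5°.
Age = 29.53 × 281.5°/360° ≈ 23.09 days.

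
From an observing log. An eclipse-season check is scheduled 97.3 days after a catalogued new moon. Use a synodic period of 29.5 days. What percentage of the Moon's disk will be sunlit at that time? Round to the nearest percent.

65%

97.3/29.5 = 3.298 lunations, so 3 complete cycles and 8.80 d into the next.
The Moon has covered 8.80/29.5 of its cycle, so θ ≈ 360° × 8.80/29.5 = 107.4°.
cos 107.4° = (-0.299), so f = (1 − (-0.299))/2 = 0.649, so 65%.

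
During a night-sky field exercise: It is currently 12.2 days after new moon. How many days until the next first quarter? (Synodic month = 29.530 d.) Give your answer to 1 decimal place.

First quarter is 0.25 of the way through the cycle: age 0.25 × 29.530 = 7.383 d.
This lunation's first quarter (7.383 d) has passed, so add one period: 36.913 − 12.2 = 24.713 days.

24.7 days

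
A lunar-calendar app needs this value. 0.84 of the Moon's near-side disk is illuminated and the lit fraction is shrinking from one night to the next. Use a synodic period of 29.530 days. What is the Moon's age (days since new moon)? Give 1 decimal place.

Invert f = (1 − cos θ)/2 to get cos θ = 1 − 2(0.84) = -0.680, hence θ₀ = arccos -0.680 = 132.8°.
Since the Moon is past full (waning), take the reflex angle: θ = 360° − 132.8° = 227.2°.
Age = 29.530 × 227.2°/360° ≈ 18.63 days.

18.6 days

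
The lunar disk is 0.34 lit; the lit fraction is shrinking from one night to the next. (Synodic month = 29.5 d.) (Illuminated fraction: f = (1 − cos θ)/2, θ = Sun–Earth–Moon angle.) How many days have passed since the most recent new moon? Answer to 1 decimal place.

Invert f = (1 − cos θ)/2 to get cos θ = 1 − 2(0.34) = 0.320, hence θ₀ = arccos 0.320 = 71.3°.
Waning ⇒ past full, so θ = 360° − 71.3° = 288.7°.
Age = 29.5 × 288.7°/360° ≈ 23.65 days.

23.7 days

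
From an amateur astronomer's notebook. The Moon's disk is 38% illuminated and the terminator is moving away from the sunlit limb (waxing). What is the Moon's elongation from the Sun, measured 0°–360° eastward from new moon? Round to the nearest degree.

cos θ = 1 − 2f = 0.240, giving a principal value of 76.1°.
Waxing ⇒ before full, so θ = 76.1°.

76°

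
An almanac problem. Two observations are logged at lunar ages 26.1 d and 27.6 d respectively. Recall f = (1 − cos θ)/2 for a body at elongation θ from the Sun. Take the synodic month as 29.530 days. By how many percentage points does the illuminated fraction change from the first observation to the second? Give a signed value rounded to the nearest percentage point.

-9 pp

θ₁ = 360° × 26.1/29.530 = 318.2°, f₁ = (1 − cos θ₁)/2 = 0.127.
θ₂ = 360° × 27.6/29.530 = 336.5°, f₂ = (1 − cos θ₂)/2 = 0.042.
Change = f₂ − f₁ = -0.086 → -9 percentage points.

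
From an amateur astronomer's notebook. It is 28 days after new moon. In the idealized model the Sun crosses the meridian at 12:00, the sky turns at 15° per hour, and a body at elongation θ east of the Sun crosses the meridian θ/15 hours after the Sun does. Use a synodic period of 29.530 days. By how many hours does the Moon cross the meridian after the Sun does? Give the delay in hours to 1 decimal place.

22.8 h

Elongation θ = 360° × 28/29.530 ≈ 341.3°.
At 15° of sky rotation per hour, 341.3° corresponds to a 22.76 h lag.
So the Moon crosses the meridian 22.76 h after the Sun.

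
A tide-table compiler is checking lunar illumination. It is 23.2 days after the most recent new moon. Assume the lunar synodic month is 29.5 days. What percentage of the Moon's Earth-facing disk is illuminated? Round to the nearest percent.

The Moon has covered 23.2/29.5 of its cycle, so θ ≈ 360° × 23.2/29.5 = 283.1°.
cos 283.1° = 0.227, so f = (1 − 0.227)/2 = 0.387, so 39%.

39%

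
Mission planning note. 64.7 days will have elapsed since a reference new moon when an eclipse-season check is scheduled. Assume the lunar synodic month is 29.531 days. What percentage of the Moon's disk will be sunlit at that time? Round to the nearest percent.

Reduce mod P: 64.7 − 2×29.531 = 5.64 d into the current lunation.
The Moon has covered 5.64/29.531 of its cycle, so θ ≈ 360° × 5.64/29.531 = 68.7°.
cos 68.7° = 0.363, so f = (1 − 0.363)/2 = 0.319, so 32%.

32%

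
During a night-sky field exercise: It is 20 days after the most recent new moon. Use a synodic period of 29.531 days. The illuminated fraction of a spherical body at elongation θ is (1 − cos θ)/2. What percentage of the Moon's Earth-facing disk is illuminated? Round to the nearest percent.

72%

Elongation θ = 360° × 20/29.531 ≈ 243.8°.
Illuminated fraction = (1 − cos 243.8°)/2 = (1 − (-0.441))/2 ≈ 0.721, so 72%.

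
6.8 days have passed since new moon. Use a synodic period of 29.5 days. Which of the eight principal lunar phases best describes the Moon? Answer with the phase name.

first quarter

θ ≈ 360° × 6.8/29.5 = 83°, which falls in the first quarter sector.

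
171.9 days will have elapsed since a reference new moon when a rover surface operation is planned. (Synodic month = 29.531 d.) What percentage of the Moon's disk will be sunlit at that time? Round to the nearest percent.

Reduce mod P: 171.9 − 5×29.531 = 24.25 d into the current lunation.
Phase angle: θ = 360°·(24.25 d)/(29.531 d) = 295.6°.
cos 295.6° = 0.431, so f = (1 − 0.431)/2 = 0.284, so 28%.

28%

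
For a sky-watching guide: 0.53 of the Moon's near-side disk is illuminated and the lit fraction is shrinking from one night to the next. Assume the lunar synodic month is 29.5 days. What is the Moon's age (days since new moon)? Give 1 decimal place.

21.8 days

From f = (1 − cos θ)/2: cos θ = 1 − 2×0.53 = -0.060; arccos → 93.4°.
Since the Moon is past full (waning), take the reflex angle: θ = 360° − 93.4° = 266.6°.
At 360°/29.5 d per day, 266.6° corresponds to 21.84 days.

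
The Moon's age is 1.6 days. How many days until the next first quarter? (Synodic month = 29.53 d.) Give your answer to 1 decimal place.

First quarter occurs at elongation 90°, i.e. at age 29.53 × 90/360 = 7.383 d.
That is 7.383 − 1.6 = 5.783 days ahead.

5.8 days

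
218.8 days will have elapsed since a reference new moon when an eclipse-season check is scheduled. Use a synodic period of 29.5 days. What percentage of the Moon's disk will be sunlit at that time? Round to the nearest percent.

218.8/29.5 = 7.417 lunations, so 7 complete cycles and 12.30 d into the next.
Phase angle: θ = 360°·(12.30 d)/(29.5 d) = 150.1°.
cos 150.1° = (-0.867), so f = (1 − (-0.867))/2 = 0.933, so 93%.

93%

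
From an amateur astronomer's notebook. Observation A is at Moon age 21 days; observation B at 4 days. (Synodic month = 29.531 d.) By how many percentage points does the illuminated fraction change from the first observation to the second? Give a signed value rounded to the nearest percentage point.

-45 percentage points

First observation: θ = 360°·21/29.531 = 256.0°, so f = 0.621.
Second observation: θ = 48.8°, f = 0.170.
Δf = 0.170 − 0.621 = -0.451, i.e. -45 pp.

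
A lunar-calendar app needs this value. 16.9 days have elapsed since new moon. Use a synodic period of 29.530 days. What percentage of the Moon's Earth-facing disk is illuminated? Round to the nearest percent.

95%

The Moon has covered 16.9/29.530 of its cycle, so θ ≈ 360° × 16.9/29.530 = 206.0°.
With cos θ = (-0.899), the lit fraction is (1 − (-0.899))/2 ≈ 0.949, so 95%.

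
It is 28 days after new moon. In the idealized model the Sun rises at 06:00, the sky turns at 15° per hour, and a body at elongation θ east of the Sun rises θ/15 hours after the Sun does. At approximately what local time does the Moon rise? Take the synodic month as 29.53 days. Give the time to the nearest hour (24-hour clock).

Phase angle: θ = 360°·(28 d)/(29.53 d) = 341.3°.
At 15° of sky rotation per hour, 341.3° corresponds to a 22.76 h lag.
06:00 + 22.76 h ≈ 04:45 → 05:00 to the nearest hour.

05:00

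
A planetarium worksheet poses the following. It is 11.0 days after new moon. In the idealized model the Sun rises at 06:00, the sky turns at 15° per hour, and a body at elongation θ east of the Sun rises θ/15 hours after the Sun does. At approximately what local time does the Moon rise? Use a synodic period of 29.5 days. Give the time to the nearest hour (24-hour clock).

15:00

The Moon has covered 11.0/29.5 of its cycle, so θ ≈ 360° × 11.0/29.5 = 134.2°.
Delay after the Sun = 134.2° / (15°/h) ≈ 8.95 h.
06:00 + 8.95 h ≈ 14:57 → 15:00 to the nearest hour.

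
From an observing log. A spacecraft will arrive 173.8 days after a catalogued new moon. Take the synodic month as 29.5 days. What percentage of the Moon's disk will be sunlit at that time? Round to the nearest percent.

173.8 d spans 5 complete synodic months (5 × 29.5 = 147.50 d) plus 26.30 d.
The Moon has covered 26.30/29.5 of its cycle, so θ ≈ 360° × 26.30/29.5 = 320.9°.
With cos θ = 0.777, the lit fraction is (1 − 0.777)/2 ≈ 0.112, so 11%.

11%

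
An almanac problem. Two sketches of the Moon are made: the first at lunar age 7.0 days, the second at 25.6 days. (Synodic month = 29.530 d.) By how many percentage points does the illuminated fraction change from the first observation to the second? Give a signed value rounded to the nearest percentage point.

θ₁ = 360° × 7.0/29.530 = 85.3°, f₁ = (1 − cos θ₁)/2 = 0.459.
θ₂ = 360° × 25.6/29.530 = 312.1°, f₂ = (1 − cos θ₂)/2 = 0.165.
Change = f₂ − f₁ = -0.294 → -29 percentage points.

-29 percentage points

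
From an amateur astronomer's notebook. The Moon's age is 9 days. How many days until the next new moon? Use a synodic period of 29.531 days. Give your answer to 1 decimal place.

The next new moon completes the synodic month: 29.531 − 9 = 20.531 days.

20.5 days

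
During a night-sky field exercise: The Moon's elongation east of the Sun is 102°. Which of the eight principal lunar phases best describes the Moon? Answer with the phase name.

first quarter

The first quarter sector spans roughly 68°–112°; 102° falls inside it.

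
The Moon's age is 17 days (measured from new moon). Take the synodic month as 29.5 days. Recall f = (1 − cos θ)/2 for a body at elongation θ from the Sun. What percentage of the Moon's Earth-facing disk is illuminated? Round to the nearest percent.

94%

The Moon has covered 17/29.5 of its cycle, so θ ≈ 360° × 17/29.5 = 207.5°.
With cos θ = (-0.887), the lit fraction is (1 − (-0.887))/2 ≈ 0.944, so 94%.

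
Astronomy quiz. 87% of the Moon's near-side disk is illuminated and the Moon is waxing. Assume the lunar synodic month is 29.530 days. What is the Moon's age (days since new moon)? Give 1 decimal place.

From f = (1 − cos θ)/2: cos θ = 1 − 2×0.87 = -0.740; arccos → 137.7°.
Waxing ⇒ before full, so θ = 137.7°.
That fraction of the synodic month is 137.7/360 × 29.530 d ≈ 11.30 d.

11.3 days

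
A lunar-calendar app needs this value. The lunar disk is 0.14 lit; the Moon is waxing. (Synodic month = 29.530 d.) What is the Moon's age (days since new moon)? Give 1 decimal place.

3.6 days

From f = (1 − cos θ)/2: cos θ = 1 − 2×0.14 = 0.720; arccos → 43.9°.
The Moon is waxing (0°–180°), so θ = 43.9° directly.
At 360°/29.530 d per day, 43.9° corresponds to 3.60 days.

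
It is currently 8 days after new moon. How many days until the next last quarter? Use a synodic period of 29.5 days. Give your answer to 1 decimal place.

14.1 days

Last quarter is 0.75 of the way through the cycle: age 0.75 × 29.5 = 22.125 d.
That is 22.125 − 8 = 14.125 days ahead.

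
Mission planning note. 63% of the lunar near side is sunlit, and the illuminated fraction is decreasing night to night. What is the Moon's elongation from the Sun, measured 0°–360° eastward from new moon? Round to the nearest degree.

255°

cos θ = 1 − 2f = -0.260, giving a principal value of 105.1°.
Since the Moon is past full (waning), take the reflex angle: θ = 360° − 105.1° = 254.9°.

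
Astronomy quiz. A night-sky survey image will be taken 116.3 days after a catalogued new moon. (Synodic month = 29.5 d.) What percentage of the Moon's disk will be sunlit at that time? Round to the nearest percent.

116.3 d spans 3 complete synodic months (3 × 29.5 = 88.50 d) plus 27.80 d.
The Moon has covered 27.80/29.5 of its cycle, so θ ≈ 360° × 27.80/29.5 = 339.3°.
cos 339.3° = 0.935, so f = (1 − 0.935)/2 = 0.032, so 3%.

3%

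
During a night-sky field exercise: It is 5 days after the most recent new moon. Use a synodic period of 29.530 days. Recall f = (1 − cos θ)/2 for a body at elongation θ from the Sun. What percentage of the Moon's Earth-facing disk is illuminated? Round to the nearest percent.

The Moon has covered 5/29.530 of its cycle, so θ ≈ 360° × 5/29.530 = 61.0°.
cos 61.0° = 0.485, so f = (1 − 0.485)/2 = 0.257, so 26%.

26%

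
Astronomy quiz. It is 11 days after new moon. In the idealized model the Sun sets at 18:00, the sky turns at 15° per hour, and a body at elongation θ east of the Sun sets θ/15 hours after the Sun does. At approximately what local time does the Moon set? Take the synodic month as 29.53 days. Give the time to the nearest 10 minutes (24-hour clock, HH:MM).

03:00

Phase angle: θ = 360°·(11 d)/(29.53 d) = 134.1°.
Delay after the Sun = 134.1° / (15°/h) ≈ 8.94 h.
18:00 + 8.940 h ≈ 02:56 → 03:00 to the nearest ten minutes.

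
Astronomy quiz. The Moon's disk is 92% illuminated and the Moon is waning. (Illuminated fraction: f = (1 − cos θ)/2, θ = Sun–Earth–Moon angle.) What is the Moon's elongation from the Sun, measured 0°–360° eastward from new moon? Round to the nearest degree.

213°

cos θ = 1 − 2f = -0.840, giving a principal value of 147.1°.
Waning ⇒ past full, so θ = 360° − 147.1° = 212.9°.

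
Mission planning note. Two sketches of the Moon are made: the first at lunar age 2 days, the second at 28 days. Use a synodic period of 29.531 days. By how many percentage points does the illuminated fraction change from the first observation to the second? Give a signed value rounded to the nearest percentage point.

-2 percentage points

θ₁ = 360° × 2/29.531 = 24.4°, f₁ = (1 − cos θ₁)/2 = 0.045.
θ₂ = 360° × 28/29.531 = 341.3°, f₂ = (1 − cos θ₂)/2 = 0.026.
Change = f₂ − f₁ = -0.018 → -2 percentage points.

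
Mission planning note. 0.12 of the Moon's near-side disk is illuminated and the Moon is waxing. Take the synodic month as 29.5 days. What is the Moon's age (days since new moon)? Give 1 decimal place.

From f = (1 − cos θ)/2: cos θ = 1 − 2×0.12 = 0.760; arccos → 40.5°.
Before full moon the principal value applies: θ = 40.5°.
That fraction of the synodic month is 40.5/360 × 29.5 d ≈ 3.32 d.

3.3 days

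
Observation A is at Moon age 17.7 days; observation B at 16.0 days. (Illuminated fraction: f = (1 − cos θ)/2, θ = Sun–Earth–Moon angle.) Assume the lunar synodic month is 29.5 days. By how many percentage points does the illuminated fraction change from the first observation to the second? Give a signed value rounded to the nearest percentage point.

θ₁ = 360° × 17.7/29.5 = 216.0°, f₁ = (1 − cos θ₁)/2 = 0.905.
θ₂ = 360° × 16.0/29.5 = 195.3°, f₂ = (1 − cos θ₂)/2 = 0.982.
Change = f₂ − f₁ = +0.078 → +8 percentage points.

+8 percentage points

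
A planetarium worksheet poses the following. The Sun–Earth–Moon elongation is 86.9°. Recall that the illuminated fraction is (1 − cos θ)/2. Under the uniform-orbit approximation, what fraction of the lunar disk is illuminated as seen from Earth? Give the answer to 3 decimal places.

cos 86.9° = 0.054, so f = (1 − 0.054)/2 = 0.473.

0.473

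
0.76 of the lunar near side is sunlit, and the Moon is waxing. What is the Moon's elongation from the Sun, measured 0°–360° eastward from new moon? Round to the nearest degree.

From f = (1 − cos θ)/2: cos θ = 1 − 2×0.76 = -0.520; arccos → 121.3°.
The Moon is waxing (0°–180°), so θ = 121.3° directly.

121°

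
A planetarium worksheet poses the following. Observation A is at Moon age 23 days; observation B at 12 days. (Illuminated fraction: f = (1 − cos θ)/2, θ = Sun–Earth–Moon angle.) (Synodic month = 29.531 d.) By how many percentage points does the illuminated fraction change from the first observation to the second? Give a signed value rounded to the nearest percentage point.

+51 pp

First observation: θ = 360°·23/29.531 = 280.4°, so f = 0.410.
Second observation: θ = 146.3°, f = 0.916.
Δf = 0.916 − 0.410 = +0.506, i.e. +51 pp.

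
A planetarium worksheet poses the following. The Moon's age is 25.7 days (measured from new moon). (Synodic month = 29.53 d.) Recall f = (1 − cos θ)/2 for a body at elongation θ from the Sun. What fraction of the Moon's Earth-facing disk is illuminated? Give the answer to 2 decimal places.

0.16

Phase angle: θ = 360°·(25.7 d)/(29.53 d) = 313.3°.
Illuminated fraction = (1 − cos 313.3°)/2 = (1 − 0.686)/2 ≈ 0.157.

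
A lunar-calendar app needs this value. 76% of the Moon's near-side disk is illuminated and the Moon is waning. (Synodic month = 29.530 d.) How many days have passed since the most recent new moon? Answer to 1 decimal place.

19.6 days

Invert f = (1 − cos θ)/2 to get cos θ = 1 − 2(0.76) = -0.520, hence θ₀ = arccos -0.520 = 121.3°.
Waning ⇒ past full, so θ = 360° − 121.3° = 238.7°.
That fraction of the synodic month is 238.7/360 × 29.530 d ≈ 19.58 d.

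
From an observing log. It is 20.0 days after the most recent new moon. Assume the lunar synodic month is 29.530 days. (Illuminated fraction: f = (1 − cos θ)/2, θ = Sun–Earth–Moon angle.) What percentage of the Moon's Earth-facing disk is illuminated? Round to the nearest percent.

72%

Phase angle: θ = 360°·(20.0 d)/(29.530 d) = 243.8°.
Illuminated fraction = (1 − cos 243.8°)/2 = (1 − (-0.441))/2 ≈ 0.721, so 72%.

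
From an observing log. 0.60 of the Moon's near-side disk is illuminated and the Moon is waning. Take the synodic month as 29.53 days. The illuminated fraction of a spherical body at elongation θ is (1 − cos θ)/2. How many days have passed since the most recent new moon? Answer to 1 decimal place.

cos θ = 1 − 2f = -0.200, giving a principal value of 101.5°.
Since the Moon is past full (waning), take the reflex angle: θ = 360° − 101.5° = 258.5°.
At 360°/29.53 d per day, 258.5° corresponds to 21.20 days.

21.2 days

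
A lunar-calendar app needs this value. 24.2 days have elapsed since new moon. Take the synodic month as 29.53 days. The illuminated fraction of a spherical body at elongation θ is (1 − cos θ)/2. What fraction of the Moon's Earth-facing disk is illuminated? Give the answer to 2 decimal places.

Phase angle: θ = 360°·(24.2 d)/(29.53 d) = 295.0°.
Illuminated fraction = (1 − cos 295.0°)/2 = (1 − 0.423)/2 ≈ 0.289.

0.29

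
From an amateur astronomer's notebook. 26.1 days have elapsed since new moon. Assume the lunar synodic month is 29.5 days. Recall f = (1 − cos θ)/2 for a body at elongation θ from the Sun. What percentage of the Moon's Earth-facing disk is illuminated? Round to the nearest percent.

Phase angle: θ = 360°·(26.1 d)/(29.5 d) = 318.5°.
Illuminated fraction = (1 − cos 318.5°)/2 = (1 − 0.749)/2 ≈ 0.125, so 13%.

13%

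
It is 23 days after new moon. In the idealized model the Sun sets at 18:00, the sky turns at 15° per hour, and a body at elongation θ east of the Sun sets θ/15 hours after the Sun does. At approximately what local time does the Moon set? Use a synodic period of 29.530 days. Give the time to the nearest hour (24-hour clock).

Phase angle: θ = 360°·(23 d)/(29.530 d) = 280.4°.
Delay after the Sun = 280.4° / (15°/h) ≈ 18.69 h.
18:00 + 18.69 h ≈ 12:42 → 13:00 to the nearest hour.

13:00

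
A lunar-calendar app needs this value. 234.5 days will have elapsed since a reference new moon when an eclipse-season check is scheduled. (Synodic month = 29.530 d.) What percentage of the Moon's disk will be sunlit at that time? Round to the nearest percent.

3%

234.5/29.530 = 7.941 lunations, so 7 complete cycles and 27.79 d into the next.
Elongation θ = 360° × 27.79/29.530 ≈ 338.8°.
cos 338.8° = 0.932, so f = (1 − 0.932)/2 = 0.034, so 3%.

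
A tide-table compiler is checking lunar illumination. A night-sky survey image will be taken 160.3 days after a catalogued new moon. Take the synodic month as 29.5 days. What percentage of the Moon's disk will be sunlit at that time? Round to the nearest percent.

Reduce mod P: 160.3 − 5×29.5 = 12.80 d into the current lunation.
Phase angle: θ = 360°·(12.80 d)/(29.5 d) = 156.2°.
With cos θ = (-0.915), the lit fraction is (1 − (-0.915))/2 ≈ 0.957, so 96%.

96%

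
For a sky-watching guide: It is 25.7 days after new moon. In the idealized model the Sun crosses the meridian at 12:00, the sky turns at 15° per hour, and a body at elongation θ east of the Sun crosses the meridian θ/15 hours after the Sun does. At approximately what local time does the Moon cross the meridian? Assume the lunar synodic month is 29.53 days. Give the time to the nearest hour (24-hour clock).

09:00

Phase angle: θ = 360°·(25.7 d)/(29.53 d) = 313.3°.
The Moon trails the Sun by θ/15 = 313.3/15 ≈ 20.89 hours.
12:00 + 20.89 h ≈ 08:53 → 09:00 to the nearest hour.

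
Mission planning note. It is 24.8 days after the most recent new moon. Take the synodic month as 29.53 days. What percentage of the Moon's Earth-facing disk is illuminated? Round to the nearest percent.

Elongation θ = 360° × 24.8/29.53 ≈ 302.3°.
cos 302.3° = 0.535, so f = (1 − 0.535)/2 = 0.233, so 23%.

23%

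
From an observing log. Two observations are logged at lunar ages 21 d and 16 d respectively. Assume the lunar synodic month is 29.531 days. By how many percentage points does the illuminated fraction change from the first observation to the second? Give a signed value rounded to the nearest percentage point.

θ₁ = 360° × 21/29.531 = 256.0°, f₁ = (1 − cos θ₁)/2 = 0.621.
θ₂ = 360° × 16/29.531 = 195.0°, f₂ = (1 − cos θ₂)/2 = 0.983.
Change = f₂ − f₁ = +0.362 → +36 percentage points.

+36 pp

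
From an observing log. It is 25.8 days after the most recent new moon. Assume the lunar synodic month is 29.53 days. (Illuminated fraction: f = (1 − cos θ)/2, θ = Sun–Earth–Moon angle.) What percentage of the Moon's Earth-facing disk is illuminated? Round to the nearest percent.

Elongation θ = 360° × 25.8/29.53 ≈ 314.5°.
With cos θ = 0.701, the lit fraction is (1 − 0.701)/2 ≈ 0.149, so 15%.

15%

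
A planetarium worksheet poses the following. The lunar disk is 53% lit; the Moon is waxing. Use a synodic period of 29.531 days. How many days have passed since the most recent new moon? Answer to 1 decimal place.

Invert f = (1 − cos θ)/2 to get cos θ = 1 − 2(0.53) = -0.060, hence θ₀ = arccos -0.060 = 93.4°.
The Moon is waxing (0°–180°), so θ = 93.4° directly.
That fraction of the synodic month is 93.4/360 × 29.531 d ≈ 7.66 d.

7.7 days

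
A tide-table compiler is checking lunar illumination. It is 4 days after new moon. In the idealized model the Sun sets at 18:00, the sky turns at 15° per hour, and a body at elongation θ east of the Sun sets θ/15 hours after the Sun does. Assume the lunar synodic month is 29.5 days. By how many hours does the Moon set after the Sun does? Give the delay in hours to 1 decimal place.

The Moon has covered 4/29.5 of its cycle, so θ ≈ 360° × 4/29.5 = 48.8°.
At 15° of sky rotation per hour, 48.8° corresponds to a 3.25 h lag.
So the Moon sets 3.25 h after the Sun.

3.3 h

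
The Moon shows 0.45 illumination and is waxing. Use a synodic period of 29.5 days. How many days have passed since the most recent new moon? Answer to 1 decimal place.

cos θ = 1 − 2f = 0.100, giving a principal value of 84.3°.
Before full moon the principal value applies: θ = 84.3°.
At 360°/29.5 d per day, 84.3° corresponds to 6.90 days.

6.9 days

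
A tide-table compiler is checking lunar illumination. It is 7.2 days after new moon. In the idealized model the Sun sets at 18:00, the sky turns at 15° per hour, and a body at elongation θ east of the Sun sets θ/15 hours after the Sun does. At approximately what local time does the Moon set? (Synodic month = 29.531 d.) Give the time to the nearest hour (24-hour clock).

Elongation θ = 360° × 7.2/29.531 ≈ 87.8°.
Delay after the Sun = 87.8° / (15°/h) ≈ 5.85 h.
18:00 + 5.85 h ≈ 23:51 → 00:00 to the nearest hour.

00:00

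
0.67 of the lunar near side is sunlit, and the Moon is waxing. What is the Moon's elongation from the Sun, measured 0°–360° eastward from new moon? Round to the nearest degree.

From f = (1 − cos θ)/2: cos θ = 1 − 2×0.67 = -0.340; arccos → 109.9°.
Before full moon the principal value applies: θ = 109.9°.

110°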